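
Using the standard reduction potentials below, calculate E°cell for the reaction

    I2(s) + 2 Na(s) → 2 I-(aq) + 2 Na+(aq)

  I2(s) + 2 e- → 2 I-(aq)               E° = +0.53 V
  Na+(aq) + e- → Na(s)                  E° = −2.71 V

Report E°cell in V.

In the reaction as written, I2(s) is reduced (cathode) and Na+(aq) is produced by oxidation at the anode.
E°cell = E°(cathode) − E°(anode) = +0.53 − (−2.71) = +3.24 V.
The positive value indicates the reaction is spontaneous as written.

+3.24 V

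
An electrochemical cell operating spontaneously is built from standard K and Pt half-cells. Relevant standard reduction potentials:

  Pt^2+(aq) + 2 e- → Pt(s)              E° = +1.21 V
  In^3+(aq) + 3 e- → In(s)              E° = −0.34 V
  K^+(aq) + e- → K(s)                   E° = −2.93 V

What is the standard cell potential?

The Pt²⁺/Pt couple has the higher E°, so Pt ion is reduced (cathode) and K is oxidized (anode).
E°cell = E°(cathode) − E°(anode) = +1.21 − (−2.93) = +4.14 V.

+4.14 V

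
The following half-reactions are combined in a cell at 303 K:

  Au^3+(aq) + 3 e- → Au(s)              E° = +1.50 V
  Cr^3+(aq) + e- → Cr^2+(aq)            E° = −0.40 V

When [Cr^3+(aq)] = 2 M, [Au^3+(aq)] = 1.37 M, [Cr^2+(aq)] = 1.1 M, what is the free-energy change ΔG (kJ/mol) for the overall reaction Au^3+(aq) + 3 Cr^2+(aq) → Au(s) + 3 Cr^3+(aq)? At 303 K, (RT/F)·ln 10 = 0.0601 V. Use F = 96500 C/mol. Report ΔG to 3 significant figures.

−546 kJ/mol

The standard cell potential is +1.50 − (−0.40) = +1.90 V, with n = 3 electrons in the balanced equation.
Here Q = [Cr^3+(aq)]^3 / ([Au^3+(aq)]·[Cr^2+(aq)]^3) = 4.39 (log Q = 0.642), giving E = +1.90 − (0.0601/3)·(0.642) = +1.8871 V.
Then ΔG = −nFE = −3 × 96500 × +1.8871 J/mol = −546 kJ/mol.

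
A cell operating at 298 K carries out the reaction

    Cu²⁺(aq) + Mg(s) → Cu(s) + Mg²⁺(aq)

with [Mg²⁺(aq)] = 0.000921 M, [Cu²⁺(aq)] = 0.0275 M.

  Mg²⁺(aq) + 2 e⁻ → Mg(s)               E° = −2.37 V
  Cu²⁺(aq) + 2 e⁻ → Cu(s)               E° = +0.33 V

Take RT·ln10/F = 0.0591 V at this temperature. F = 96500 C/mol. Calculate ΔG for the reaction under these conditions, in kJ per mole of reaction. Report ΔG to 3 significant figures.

−530 kJ/mol

E°cell = +0.33 − (−2.37) = +2.70 V; the balanced reaction transfers n = 2 electrons.
Here Q = [Mg²⁺(aq)] / [Cu²⁺(aq)] = 0.0335 (log Q = −1.475), giving E = +2.70 − (0.0591/2)·(−1.475) = +2.7436 V.
ΔG = −nFE = −(2)(96500)(+2.7436) J/mol = −530 kJ/mol.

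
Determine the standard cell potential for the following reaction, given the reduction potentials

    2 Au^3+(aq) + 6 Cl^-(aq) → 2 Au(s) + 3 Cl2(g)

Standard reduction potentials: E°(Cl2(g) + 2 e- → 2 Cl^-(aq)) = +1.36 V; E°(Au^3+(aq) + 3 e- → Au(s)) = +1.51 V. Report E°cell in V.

In the reaction as written, Au^3+(aq) is reduced (cathode) and Cl2(g) is produced by oxidation at the anode.
E°cell = E°(cathode) − E°(anode) = +1.51 − (+1.36) = +0.15 V.
The positive value indicates the reaction is spontaneous as written.

+0.15 V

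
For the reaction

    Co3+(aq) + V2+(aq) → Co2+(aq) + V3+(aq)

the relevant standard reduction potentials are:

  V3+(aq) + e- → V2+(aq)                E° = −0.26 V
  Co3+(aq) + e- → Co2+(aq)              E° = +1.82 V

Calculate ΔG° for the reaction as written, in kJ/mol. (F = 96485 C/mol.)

In the reaction as written Co3+(aq) is reduced, so the Co³⁺/Co²⁺ couple is the cathode and V³⁺/V²⁺ is the anode.
E°cell = +1.82 − (−0.26) = +2.08 V; balancing electrons gives n = 1.
ΔG° = −nFE°cell = −(1)(96485)(+2.08) J/mol = −201 kJ/mol.

−201 kJ/mol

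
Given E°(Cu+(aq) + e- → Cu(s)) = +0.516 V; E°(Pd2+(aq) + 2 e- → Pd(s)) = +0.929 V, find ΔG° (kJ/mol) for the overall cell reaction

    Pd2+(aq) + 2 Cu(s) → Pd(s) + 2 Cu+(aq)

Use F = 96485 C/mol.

In the reaction as written Pd2+(aq) is reduced, so the Pd²⁺/Pd couple is the cathode and Cu⁺/Cu is the anode.
E°cell = +0.929 − (+0.516) = +0.413 V; balancing electrons gives n = 2.
ΔG° = −nFE°cell = −(2)(96485)(+0.413) J/mol = −79.7 kJ/mol.

−79.7 kJ/mol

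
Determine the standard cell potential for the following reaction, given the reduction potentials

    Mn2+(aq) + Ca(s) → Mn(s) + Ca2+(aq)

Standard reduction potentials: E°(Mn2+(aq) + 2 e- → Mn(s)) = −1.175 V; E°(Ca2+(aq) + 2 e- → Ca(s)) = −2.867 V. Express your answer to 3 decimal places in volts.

+1.692 V

In the reaction as written, Mn2+(aq) is reduced (cathode) and Ca2+(aq) is produced by oxidation at the anode.
E°cell = E°(cathode) − E°(anode) = −1.175 − (−2.867) = +1.692 V.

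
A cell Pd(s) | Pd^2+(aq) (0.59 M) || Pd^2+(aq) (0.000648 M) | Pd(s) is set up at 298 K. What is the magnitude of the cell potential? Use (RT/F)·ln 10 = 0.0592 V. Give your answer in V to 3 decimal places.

For a concentration cell E°cell = 0, since both electrodes use the same couple.
The compartment with the higher Pd^2+(aq) concentration (0.59 M) acts as the cathode; ions are reduced there and produced at the dilute (0.000648 M) anode.
With n = 2, Ecell = −(0.0592/2)·log([dilute]/[conc]) = −(0.0592/2)·log(0.000648/0.59) = +0.088 V.

0.088 V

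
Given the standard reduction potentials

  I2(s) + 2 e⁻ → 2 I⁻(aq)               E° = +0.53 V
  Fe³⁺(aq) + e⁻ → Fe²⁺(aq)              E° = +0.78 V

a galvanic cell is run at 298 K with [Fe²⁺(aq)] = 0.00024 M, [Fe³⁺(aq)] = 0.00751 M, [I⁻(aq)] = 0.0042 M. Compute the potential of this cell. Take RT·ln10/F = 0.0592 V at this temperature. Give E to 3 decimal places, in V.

Fe³⁺/Fe²⁺ is reduced (cathode, E° = +0.78 V) and I₂/I⁻ is oxidized (anode).
The standard potential is +0.78 − (+0.53) = +0.25 V and the balanced reaction transfers n = 2 electrons.
For the overall reaction 2 Fe³⁺(aq) + 2 I⁻(aq) → 2 Fe²⁺(aq) + I2(s), Q = [Fe²⁺(aq)]^2 / ([Fe³⁺(aq)]^2·[I⁻(aq)]^2) = 57.9, giving log Q = 1.763.
By the Nernst equation, E = +0.25 − (0.0592/2)·(1.763) = +0.198 V.

+0.198 V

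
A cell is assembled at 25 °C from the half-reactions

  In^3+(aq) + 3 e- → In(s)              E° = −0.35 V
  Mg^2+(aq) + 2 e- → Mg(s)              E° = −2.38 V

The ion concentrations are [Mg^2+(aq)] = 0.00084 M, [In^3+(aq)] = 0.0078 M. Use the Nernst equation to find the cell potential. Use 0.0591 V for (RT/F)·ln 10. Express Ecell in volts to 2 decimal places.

Since E°(In³⁺/In) > E°(Mg²⁺/Mg), In³⁺/In serves as the cathode.
E°cell = −0.35 − (−2.38) = +2.03 V, with n = 6 electrons transferred.
Balancing gives 2 In^3+(aq) + 3 Mg(s) → 2 In(s) + 3 Mg^2+(aq); hence Q = [Mg^2+(aq)]^3 / [In^3+(aq)]^2 = 9.74×10^−6 (log Q = −5.011).
Applying E = E° − (RT ln10/nF)·log Q gives +2.03 − (0.0591/6)(−5.011) = +2.08 V.

+2.08 V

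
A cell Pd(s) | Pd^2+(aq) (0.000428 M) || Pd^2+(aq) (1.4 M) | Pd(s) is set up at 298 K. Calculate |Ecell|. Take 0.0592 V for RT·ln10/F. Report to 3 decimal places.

0.104 V

For a concentration cell E°cell = 0, since both electrodes use the same couple.
The compartment with the higher Pd^2+(aq) concentration (1.4 M) acts as the cathode; ions are reduced there and produced at the dilute (0.000428 M) anode.
With n = 2, Ecell = −(0.0592/2)·log([dilute]/[conc]) = −(0.0592/2)·log(0.000428/1.4) = +0.104 V.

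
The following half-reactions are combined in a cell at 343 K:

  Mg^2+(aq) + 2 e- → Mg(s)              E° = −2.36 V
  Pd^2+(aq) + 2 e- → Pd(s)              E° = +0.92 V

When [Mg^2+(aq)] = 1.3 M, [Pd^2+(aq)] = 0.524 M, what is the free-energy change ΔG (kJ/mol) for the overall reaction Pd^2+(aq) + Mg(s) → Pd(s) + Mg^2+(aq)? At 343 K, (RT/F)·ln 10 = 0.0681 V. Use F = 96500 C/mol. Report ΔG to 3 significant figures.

With Pd²⁺/Pd reduced at the cathode, E°cell = +0.92 − (−2.36) = +3.28 V and n = 2.
Here Q = [Mg^2+(aq)] / [Pd^2+(aq)] = 2.48 (log Q = 0.395), giving E = +3.28 − (0.0681/2)·(0.395) = +3.2666 V.
ΔG = −nFE = −(2)(96500)(+3.2666) J/mol = −630 kJ/mol.

−630 kJ/mol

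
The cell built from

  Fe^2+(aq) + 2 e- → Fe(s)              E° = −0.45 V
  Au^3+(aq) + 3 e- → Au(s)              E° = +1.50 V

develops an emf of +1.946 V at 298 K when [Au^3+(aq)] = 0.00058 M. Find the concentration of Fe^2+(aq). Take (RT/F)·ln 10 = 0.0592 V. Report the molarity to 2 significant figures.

0.0095 M

Au³⁺/Au is the cathode (higher E°); E°cell = +1.50 − (−0.45) = +1.95 V with n = 6.
Rearranging E = E° − (0.0592/n)·log Q gives log Q = 6(+1.95 − (+1.946))/0.0592 = 0.405.
Balancing electrons gives 2 Au^3+(aq) + 3 Fe(s) → 2 Au(s) + 3 Fe^2+(aq); thus Q = [Fe^2+(aq)]^3 / [Au^3+(aq)]^2.
Substituting the known concentrations and solving, log [Fe^2+(aq)] = −2.023 and [Fe^2+(aq)] = 0.0095 M.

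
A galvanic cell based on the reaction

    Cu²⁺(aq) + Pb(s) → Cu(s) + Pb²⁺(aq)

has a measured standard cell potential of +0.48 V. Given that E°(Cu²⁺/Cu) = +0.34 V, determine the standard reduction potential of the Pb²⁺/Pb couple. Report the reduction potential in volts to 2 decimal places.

In the reaction as written the Cu²⁺/Cu couple is reduced (cathode) and Pb²⁺/Pb is oxidized (anode), so E°cell = E°(Cu²⁺/Cu) − E°(Pb²⁺/Pb).
E°(Pb²⁺/Pb) = E°(cathode) − E°cell = +0.34 − (+0.48) = −0.14 V.

−0.14 V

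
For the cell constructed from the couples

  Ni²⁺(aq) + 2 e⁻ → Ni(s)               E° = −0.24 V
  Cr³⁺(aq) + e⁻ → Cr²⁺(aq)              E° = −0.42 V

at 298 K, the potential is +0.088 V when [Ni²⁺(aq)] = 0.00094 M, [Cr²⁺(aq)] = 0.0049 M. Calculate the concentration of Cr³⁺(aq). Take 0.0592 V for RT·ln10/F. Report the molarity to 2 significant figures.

0.0054 M

The Ni²⁺/Ni couple has the larger reduction potential, so it is the cathode: E°cell = −0.24 − (−0.42) = +0.18 V and n = 2.
From the Nernst equation, log Q = n(E° − E)/0.0592 = 2·(+0.18 − (+0.088))/0.0592 = 3.108.
Balancing electrons gives Ni²⁺(aq) + 2 Cr²⁺(aq) → Ni(s) + 2 Cr³⁺(aq); thus Q = [Cr³⁺(aq)]^2 / ([Ni²⁺(aq)]·[Cr²⁺(aq)]^2).
Solving for the unknown gives log [Cr³⁺(aq)] = −2.269, so [Cr³⁺(aq)] ≈ 0.0054 M.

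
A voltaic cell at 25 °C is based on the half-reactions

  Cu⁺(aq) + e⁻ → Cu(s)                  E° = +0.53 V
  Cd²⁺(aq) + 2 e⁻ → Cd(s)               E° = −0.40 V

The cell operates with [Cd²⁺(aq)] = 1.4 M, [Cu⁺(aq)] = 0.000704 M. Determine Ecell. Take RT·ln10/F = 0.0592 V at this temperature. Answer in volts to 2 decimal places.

Since E°(Cu⁺/Cu) > E°(Cd²⁺/Cd), Cu⁺/Cu serves as the cathode.
E°cell = E°cat − E°an = +0.53 − (−0.40) = +0.93 V; n = 2.
Balancing gives 2 Cu⁺(aq) + Cd(s) → 2 Cu(s) + Cd²⁺(aq); hence Q = [Cd²⁺(aq)] / [Cu⁺(aq)]^2 = 2.82×10^6 (log Q = 6.451).
Applying E = E° − (RT ln10/nF)·log Q gives +0.93 − (0.0592/2)(6.451) = +0.74 V.

+0.74 V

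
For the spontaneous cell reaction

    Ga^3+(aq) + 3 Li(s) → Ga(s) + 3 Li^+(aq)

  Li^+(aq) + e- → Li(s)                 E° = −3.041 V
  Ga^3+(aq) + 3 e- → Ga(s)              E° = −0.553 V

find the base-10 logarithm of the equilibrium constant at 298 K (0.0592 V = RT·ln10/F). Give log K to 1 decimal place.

The Ga³⁺/Ga couple is reduced (cathode); E°cell = −0.553 − (−3.041) = +2.488 V with n = 3.
At equilibrium E = 0, so log K = nE°cell / 0.0592 = (3)(+2.488) / 0.0592 = 126.1.

log K = 126.1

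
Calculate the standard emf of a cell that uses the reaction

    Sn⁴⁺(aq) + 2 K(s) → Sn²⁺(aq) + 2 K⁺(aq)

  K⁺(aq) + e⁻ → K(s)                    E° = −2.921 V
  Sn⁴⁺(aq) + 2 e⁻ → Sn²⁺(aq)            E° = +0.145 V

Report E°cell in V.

Sn⁴⁺(aq) gains electrons, so the Sn⁴⁺/Sn²⁺ couple is the cathode; the K⁺/K couple is the anode.
E°cell = E°(cathode) − E°(anode) = +0.145 − (−2.921) = +3.066 V.

+3.066 V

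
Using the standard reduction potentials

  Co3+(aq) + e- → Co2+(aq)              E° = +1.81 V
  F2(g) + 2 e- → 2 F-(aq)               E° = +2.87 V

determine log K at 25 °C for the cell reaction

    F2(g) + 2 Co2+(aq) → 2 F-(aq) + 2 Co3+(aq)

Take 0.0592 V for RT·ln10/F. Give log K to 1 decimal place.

log K = 35.8

The F₂/F⁻ couple is reduced (cathode); E°cell = +2.87 − (+1.81) = +1.06 V with n = 2.
At equilibrium E = 0, so log K = nE°cell / 0.0592 = (2)(+1.06) / 0.0592 = 35.8.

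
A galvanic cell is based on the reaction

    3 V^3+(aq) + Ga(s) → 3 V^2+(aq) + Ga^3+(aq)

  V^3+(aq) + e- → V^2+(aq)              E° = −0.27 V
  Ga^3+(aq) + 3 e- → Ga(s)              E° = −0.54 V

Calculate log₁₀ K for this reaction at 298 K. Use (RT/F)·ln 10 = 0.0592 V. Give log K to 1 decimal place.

The V³⁺/V²⁺ couple is reduced (cathode); E°cell = −0.27 − (−0.54) = +0.27 V with n = 3.
At equilibrium E = 0, so log K = nE°cell / 0.0592 = (3)(+0.27) / 0.0592 = 13.7.

log K = 13.7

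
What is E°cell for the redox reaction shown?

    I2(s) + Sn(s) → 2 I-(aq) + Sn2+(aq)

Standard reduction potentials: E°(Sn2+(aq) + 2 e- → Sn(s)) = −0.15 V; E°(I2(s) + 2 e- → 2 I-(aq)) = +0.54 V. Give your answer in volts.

I2(s) gains electrons, so the I₂/I⁻ couple is the cathode; the Sn²⁺/Sn couple is the anode.
E°cell = E°(cathode) − E°(anode) = +0.54 − (−0.15) = +0.69 V.
The positive value indicates the reaction is spontaneous as written.

+0.69 V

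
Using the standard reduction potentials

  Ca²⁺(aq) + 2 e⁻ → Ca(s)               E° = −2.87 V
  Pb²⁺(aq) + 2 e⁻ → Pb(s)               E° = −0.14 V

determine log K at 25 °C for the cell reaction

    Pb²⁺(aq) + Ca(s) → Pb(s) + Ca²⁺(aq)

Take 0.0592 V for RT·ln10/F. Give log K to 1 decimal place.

log K = 92.2

The Pb²⁺/Pb couple is reduced (cathode); E°cell = −0.14 − (−2.87) = +2.73 V with n = 2.
At equilibrium E = 0, so log K = nE°cell / 0.0592 = (2)(+2.73) / 0.0592 = 92.2.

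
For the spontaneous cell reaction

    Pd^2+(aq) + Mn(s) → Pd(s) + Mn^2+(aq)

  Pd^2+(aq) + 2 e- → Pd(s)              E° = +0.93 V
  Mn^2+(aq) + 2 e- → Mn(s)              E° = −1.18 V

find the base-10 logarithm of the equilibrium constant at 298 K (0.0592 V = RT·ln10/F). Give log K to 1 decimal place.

The Pd²⁺/Pd couple is reduced (cathode); E°cell = +0.93 − (−1.18) = +2.11 V with n = 2.
At equilibrium E = 0, so log K = nE°cell / 0.0592 = (2)(+2.11) / 0.0592 = 71.3.

log K = 71.3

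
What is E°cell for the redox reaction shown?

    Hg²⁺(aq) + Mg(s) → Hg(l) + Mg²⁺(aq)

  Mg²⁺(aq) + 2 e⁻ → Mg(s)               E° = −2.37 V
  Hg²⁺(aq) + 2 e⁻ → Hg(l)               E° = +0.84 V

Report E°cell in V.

+3.21 V

In the reaction as written, Hg²⁺(aq) is reduced (cathode) and Mg²⁺(aq) is produced by oxidation at the anode.
E°cell = E°(cathode) − E°(anode) = +0.84 − (−2.37) = +3.21 V.
The positive value indicates the reaction is spontaneous as written.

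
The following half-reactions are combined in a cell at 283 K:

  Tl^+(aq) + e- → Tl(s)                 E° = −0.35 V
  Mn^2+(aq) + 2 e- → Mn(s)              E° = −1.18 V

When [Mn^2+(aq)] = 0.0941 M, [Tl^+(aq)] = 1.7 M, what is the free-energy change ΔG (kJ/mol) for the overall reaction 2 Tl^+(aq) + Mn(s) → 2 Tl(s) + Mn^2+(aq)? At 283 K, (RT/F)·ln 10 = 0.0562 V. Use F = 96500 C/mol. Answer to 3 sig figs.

The standard cell potential is −0.35 − (−1.18) = +0.83 V, with n = 2 electrons in the balanced equation.
The reaction quotient is [Mn^2+(aq)] / [Tl^+(aq)]^2 = 0.0326; by Nernst, E = +0.83 − (0.0562/2)(−1.487) = +0.8718 V.
Then ΔG = −nFE = −2 × 96500 × +0.8718 J/mol = −168 kJ/mol.

−168 kJ/mol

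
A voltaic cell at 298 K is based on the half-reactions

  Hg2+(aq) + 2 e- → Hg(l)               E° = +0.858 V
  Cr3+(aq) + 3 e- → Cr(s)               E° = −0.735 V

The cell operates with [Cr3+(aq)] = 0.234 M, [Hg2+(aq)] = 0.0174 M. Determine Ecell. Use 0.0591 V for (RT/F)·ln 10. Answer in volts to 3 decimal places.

+1.553 V

The Hg²⁺/Hg couple has the more positive E°, so it is the cathode; Cr³⁺/Cr is the anode.
E°cell = E°cat − E°an = +0.858 − (−0.735) = +1.593 V; n = 6.
For the overall reaction 3 Hg2+(aq) + 2 Cr(s) → 3 Hg(l) + 2 Cr3+(aq), Q = [Cr3+(aq)]^2 / [Hg2+(aq)]^3 = 1.04×10^4, giving log Q = 4.017.
By the Nernst equation, E = +1.593 − (0.0591/6)·(4.017) = +1.553 V.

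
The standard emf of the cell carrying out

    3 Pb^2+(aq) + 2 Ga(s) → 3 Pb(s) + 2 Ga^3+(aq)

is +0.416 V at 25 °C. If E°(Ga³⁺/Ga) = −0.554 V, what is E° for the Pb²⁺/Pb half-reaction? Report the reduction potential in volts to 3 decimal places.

In the reaction as written the Pb²⁺/Pb couple is reduced (cathode) and Ga³⁺/Ga is oxidized (anode), so E°cell = E°(Pb²⁺/Pb) − E°(Ga³⁺/Ga).
E°(Pb²⁺/Pb) = E°cell + E°(anode) = +0.416 + (−0.554) = −0.138 V.

−0.138 V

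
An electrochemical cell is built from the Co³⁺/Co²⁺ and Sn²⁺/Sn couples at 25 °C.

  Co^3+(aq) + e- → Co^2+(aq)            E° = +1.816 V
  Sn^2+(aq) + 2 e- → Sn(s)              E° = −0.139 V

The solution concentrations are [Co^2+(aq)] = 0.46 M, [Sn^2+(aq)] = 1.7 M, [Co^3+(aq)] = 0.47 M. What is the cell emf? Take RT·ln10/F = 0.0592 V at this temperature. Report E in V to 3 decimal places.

+1.949 V

The Co³⁺/Co²⁺ couple has the more positive E°, so it is the cathode; Sn²⁺/Sn is the anode.
E°cell = E°cat − E°an = +1.816 − (−0.139) = +1.955 V; n = 2.
The balanced reaction is 2 Co^3+(aq) + Sn(s) → 2 Co^2+(aq) + Sn^2+(aq), so Q = ([Co^2+(aq)]^2·[Sn^2+(aq)]) / [Co^3+(aq)]^2 = 1.63 and log Q = 0.212.
Applying E = E° − (RT ln10/nF)·log Q gives +1.955 − (0.0592/2)(0.212) = +1.949 V.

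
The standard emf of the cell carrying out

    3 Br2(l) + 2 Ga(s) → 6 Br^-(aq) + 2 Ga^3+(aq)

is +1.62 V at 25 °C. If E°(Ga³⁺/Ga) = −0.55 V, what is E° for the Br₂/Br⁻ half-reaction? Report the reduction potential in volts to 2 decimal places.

+1.07 V

In the reaction as written the Br₂/Br⁻ couple is reduced (cathode) and Ga³⁺/Ga is oxidized (anode), so E°cell = E°(Br₂/Br⁻) − E°(Ga³⁺/Ga).
E°(Br₂/Br⁻) = E°cell + E°(anode) = +1.62 + (−0.55) = +1.07 V.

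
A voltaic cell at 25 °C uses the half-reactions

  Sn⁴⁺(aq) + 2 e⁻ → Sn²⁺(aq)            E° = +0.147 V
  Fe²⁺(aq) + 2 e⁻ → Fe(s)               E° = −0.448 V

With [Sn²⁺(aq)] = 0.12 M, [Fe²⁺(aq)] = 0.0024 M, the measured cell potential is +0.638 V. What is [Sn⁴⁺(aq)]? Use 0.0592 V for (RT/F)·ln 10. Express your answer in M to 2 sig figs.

0.0082 M

The Sn⁴⁺/Sn²⁺ couple has the larger reduction potential, so it is the cathode: E°cell = +0.147 − (−0.448) = +0.595 V and n = 2.
From the Nernst equation, log Q = n(E° − E)/0.0592 = 2·(+0.595 − (+0.638))/0.0592 = −1.453.
The balanced reaction is Sn⁴⁺(aq) + Fe(s) → Sn²⁺(aq) + Fe²⁺(aq), so Q = ([Sn²⁺(aq)]·[Fe²⁺(aq)]) / [Sn⁴⁺(aq)].
Substituting the known concentrations and solving, log [Sn⁴⁺(aq)] = −2.088 and [Sn⁴⁺(aq)] = 0.0082 M.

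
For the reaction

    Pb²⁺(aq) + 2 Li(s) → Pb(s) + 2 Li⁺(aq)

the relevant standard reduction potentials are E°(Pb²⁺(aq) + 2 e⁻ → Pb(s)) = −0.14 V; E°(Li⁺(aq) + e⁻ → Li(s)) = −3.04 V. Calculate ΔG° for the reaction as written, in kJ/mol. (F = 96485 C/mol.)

In the reaction as written Pb²⁺(aq) is reduced, so the Pb²⁺/Pb couple is the cathode and Li⁺/Li is the anode.
E°cell = −0.14 − (−3.04) = +2.90 V; balancing electrons gives n = 2.
ΔG° = −nFE°cell = −(2)(96485)(+2.90) J/mol = −560 kJ/mol.

−560 kJ/mol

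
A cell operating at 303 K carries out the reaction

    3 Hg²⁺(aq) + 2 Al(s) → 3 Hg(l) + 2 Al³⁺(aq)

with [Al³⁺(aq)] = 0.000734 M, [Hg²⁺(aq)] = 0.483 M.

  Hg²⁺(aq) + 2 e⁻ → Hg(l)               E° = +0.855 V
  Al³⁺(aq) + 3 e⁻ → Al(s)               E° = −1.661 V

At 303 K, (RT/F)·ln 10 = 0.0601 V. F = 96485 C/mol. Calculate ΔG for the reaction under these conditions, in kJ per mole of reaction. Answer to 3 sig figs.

E°cell = +0.855 − (−1.661) = +2.516 V; the balanced reaction transfers n = 6 electrons.
Q = [Al³⁺(aq)]^2 / [Hg²⁺(aq)]^3 = 4.78×10^−6, so log Q = −5.320 and E = +2.516 − (0.0601/6)(−5.320) = +2.5693 V.
ΔG = −nFE = −(6)(96485)(+2.5693) J/mol = −1490 kJ/mol.

−1490 kJ/mol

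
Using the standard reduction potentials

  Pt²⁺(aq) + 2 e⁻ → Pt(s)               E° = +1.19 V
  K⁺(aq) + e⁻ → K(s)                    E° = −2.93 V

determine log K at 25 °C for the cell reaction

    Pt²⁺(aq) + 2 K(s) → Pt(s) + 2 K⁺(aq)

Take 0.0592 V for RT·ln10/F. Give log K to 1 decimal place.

The Pt²⁺/Pt couple is reduced (cathode); E°cell = +1.19 − (−2.93) = +4.12 V with n = 2.
At equilibrium E = 0, so log K = nE°cell / 0.0592 = (2)(+4.12) / 0.0592 = 139.2.

log K = 139.2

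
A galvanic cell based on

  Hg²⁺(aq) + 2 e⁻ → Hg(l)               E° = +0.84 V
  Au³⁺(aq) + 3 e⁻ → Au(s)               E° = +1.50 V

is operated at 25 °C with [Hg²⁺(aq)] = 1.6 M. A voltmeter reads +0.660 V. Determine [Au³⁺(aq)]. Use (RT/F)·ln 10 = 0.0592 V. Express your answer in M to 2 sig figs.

With Au³⁺/Au at the cathode and Hg²⁺/Hg at the anode, E°cell = +1.50 − (+0.84) = +0.66 V (n = 6).
Rearranging E = E° − (0.0592/n)·log Q gives log Q = 6(+0.66 − (+0.660))/0.0592 = 0.000.
The balanced reaction is 2 Au³⁺(aq) + 3 Hg(l) → 2 Au(s) + 3 Hg²⁺(aq), so Q = [Hg²⁺(aq)]^3 / [Au³⁺(aq)]^2.
Substituting the known concentrations and solving, log [Au³⁺(aq)] = 0.306 and [Au³⁺(aq)] = 2.0 M.

2.0 M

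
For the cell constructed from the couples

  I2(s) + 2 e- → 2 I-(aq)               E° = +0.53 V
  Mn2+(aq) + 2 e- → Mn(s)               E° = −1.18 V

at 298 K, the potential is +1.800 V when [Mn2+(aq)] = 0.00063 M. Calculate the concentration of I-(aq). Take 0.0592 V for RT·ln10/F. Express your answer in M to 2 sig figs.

I₂/I⁻ is the cathode (higher E°); E°cell = +0.53 − (−1.18) = +1.71 V with n = 2.
From the Nernst equation, log Q = n(E° − E)/0.0592 = 2·(+1.71 − (+1.800))/0.0592 = −3.041.
The balanced reaction is I2(s) + Mn(s) → 2 I-(aq) + Mn2+(aq), so Q = [I-(aq)]^2·[Mn2+(aq)].
Solving for the unknown gives log [I-(aq)] = 0.080, so [I-(aq)] ≈ 1.2 M.

1.2 M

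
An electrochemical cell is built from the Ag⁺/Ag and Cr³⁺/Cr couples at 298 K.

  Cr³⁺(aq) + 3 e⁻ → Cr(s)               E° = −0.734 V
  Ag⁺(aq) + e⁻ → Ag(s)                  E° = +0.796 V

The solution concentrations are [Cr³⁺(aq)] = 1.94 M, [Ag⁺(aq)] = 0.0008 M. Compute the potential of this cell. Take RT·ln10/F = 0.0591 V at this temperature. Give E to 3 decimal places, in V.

+1.341 V

Ag⁺/Ag is reduced (cathode, E° = +0.796 V) and Cr³⁺/Cr is oxidized (anode).
E°cell = +0.796 − (−0.734) = +1.530 V, with n = 3 electrons transferred.
For the overall reaction 3 Ag⁺(aq) + Cr(s) → 3 Ag(s) + Cr³⁺(aq), Q = [Cr³⁺(aq)] / [Ag⁺(aq)]^3 = 3.79×10^9, giving log Q = 9.579.
By the Nernst equation, E = +1.530 − (0.0591/3)·(9.579) = +1.341 V.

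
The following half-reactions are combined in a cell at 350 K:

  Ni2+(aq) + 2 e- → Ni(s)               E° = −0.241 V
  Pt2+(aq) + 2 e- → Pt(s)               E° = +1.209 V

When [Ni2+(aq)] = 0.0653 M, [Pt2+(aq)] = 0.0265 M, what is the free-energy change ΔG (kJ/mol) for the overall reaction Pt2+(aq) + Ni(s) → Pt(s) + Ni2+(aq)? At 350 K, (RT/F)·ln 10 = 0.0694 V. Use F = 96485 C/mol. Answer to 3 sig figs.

With Pt²⁺/Pt reduced at the cathode, E°cell = +1.209 − (−0.241) = +1.450 V and n = 2.
Q = [Ni2+(aq)] / [Pt2+(aq)] = 2.46, so log Q = 0.392 and E = +1.450 − (0.0694/2)(0.392) = +1.4364 V.
ΔG = −nFE = −(2)(96485)(+1.4364) J/mol = −277 kJ/mol.

−277 kJ/mol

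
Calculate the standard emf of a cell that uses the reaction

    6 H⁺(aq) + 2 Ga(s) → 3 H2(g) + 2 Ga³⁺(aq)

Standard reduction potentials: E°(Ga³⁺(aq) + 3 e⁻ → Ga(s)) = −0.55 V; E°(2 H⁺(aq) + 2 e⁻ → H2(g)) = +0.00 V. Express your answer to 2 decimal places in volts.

H⁺(aq) gains electrons, so the 2H⁺/H₂ couple is the cathode; the Ga³⁺/Ga couple is the anode.
E°cell = E°(cathode) − E°(anode) = +0.00 − (−0.55) = +0.55 V.

+0.55 V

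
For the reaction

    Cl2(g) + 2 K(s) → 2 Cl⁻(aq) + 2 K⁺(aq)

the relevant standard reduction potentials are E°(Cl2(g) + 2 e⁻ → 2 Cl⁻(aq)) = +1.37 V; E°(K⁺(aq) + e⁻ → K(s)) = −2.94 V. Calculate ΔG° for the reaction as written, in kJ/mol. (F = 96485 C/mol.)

In the reaction as written Cl2(g) is reduced, so the Cl₂/Cl⁻ couple is the cathode and K⁺/K is the anode.
E°cell = +1.37 − (−2.94) = +4.31 V; balancing electrons gives n = 2.
ΔG° = −nFE°cell = −(2)(96485)(+4.31) J/mol = −832 kJ/mol.

−832 kJ/mol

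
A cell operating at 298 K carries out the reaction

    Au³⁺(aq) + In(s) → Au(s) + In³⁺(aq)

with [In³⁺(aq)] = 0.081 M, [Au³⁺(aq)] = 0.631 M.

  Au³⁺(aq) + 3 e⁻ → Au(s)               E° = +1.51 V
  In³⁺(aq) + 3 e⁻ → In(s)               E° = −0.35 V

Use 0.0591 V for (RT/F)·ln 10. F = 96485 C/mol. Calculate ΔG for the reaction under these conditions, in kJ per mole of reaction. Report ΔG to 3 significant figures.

−543 kJ/mol

With Au³⁺/Au reduced at the cathode, E°cell = +1.51 − (−0.35) = +1.86 V and n = 3.
Here Q = [In³⁺(aq)] / [Au³⁺(aq)] = 0.128 (log Q = −0.892), giving E = +1.86 − (0.0591/3)·(−0.892) = +1.8776 V.
Finally ΔG = −nFE = −(3)(96485 C/mol)(+1.8776 V) = −543 kJ/mol.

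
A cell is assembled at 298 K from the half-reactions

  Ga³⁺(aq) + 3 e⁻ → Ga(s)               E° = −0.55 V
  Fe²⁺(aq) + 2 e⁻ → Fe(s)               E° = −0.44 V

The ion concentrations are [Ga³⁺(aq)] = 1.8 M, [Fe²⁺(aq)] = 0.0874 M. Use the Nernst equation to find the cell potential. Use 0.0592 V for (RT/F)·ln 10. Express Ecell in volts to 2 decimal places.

+0.07 V

Fe²⁺/Fe is reduced (cathode, E° = −0.44 V) and Ga³⁺/Ga is oxidized (anode).
E°cell = −0.44 − (−0.55) = +0.11 V, with n = 6 electrons transferred.
For the overall reaction 3 Fe²⁺(aq) + 2 Ga(s) → 3 Fe(s) + 2 Ga³⁺(aq), Q = [Ga³⁺(aq)]^2 / [Fe²⁺(aq)]^3 = 4.85×10^3, giving log Q = 3.686.
By the Nernst equation, E = +0.11 − (0.0592/6)·(3.686) = +0.07 V.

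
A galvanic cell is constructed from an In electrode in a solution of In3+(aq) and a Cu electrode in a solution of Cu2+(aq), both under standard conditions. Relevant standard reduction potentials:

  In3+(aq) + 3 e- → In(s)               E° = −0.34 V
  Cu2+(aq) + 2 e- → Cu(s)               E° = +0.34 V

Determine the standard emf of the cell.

+0.68 V

Of the two couples in this cell, the one with the more positive reduction potential is reduced at the cathode: here that is Cu²⁺/Cu (+0.34 V); In³⁺/In (−0.34 V) is the anode.
E°cell = E°(cathode) − E°(anode) = +0.34 − (−0.34) = +0.68 V.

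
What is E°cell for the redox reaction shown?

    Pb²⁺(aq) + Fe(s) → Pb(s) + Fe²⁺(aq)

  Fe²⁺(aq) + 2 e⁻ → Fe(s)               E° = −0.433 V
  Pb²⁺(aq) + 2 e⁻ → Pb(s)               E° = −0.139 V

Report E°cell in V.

+0.294 V

In the reaction as written, Pb²⁺(aq) is reduced (cathode) and Fe²⁺(aq) is produced by oxidation at the anode.
E°cell = E°(cathode) − E°(anode) = −0.139 − (−0.433) = +0.294 V.
The positive value indicates the reaction is spontaneous as written.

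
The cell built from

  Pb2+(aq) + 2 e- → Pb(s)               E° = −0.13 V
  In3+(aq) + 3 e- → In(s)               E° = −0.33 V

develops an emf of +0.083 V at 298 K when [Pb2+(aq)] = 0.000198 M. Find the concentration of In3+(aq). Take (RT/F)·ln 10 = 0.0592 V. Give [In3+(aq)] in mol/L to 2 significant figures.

2.4 M

Pb²⁺/Pb is the cathode (higher E°); E°cell = −0.13 − (−0.33) = +0.20 V with n = 6.
Since E = E° − (0.0592/n)·log Q, log Q = n(E° − E)/0.0592 = 11.858.
For 3 Pb2+(aq) + 2 In(s) → 3 Pb(s) + 2 In3+(aq), the reaction quotient is Q = [In3+(aq)]^2 / [Pb2+(aq)]^3.
Substituting the known concentrations and solving, log [In3+(aq)] = 0.374 and [In3+(aq)] = 2.4 M.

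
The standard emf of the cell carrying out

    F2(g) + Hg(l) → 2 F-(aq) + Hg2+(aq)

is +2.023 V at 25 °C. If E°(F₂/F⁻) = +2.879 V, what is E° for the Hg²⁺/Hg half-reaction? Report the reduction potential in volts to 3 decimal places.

+0.856 V

In the reaction as written the F₂/F⁻ couple is reduced (cathode) and Hg²⁺/Hg is oxidized (anode), so E°cell = E°(F₂/F⁻) − E°(Hg²⁺/Hg).
E°(Hg²⁺/Hg) = E°(cathode) − E°cell = +2.879 − (+2.023) = +0.856 V.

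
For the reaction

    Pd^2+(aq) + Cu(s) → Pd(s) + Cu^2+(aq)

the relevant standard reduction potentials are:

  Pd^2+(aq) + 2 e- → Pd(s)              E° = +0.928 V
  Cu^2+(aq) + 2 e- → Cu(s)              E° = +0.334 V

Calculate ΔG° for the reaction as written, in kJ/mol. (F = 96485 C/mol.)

In the reaction as written Pd^2+(aq) is reduced, so the Pd²⁺/Pd couple is the cathode and Cu²⁺/Cu is the anode.
E°cell = +0.928 − (+0.334) = +0.594 V; balancing electrons gives n = 2.
ΔG° = −nFE°cell = −(2)(96485)(+0.594) J/mol = −115 kJ/mol.

−115 kJ/mol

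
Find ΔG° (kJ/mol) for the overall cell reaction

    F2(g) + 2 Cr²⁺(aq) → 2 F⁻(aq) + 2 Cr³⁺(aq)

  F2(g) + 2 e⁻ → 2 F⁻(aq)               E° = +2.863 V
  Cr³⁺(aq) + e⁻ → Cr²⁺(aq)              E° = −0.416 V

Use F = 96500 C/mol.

In the reaction as written F2(g) is reduced, so the F₂/F⁻ couple is the cathode and Cr³⁺/Cr²⁺ is the anode.
E°cell = +2.863 − (−0.416) = +3.279 V; balancing electrons gives n = 2.
ΔG° = −nFE°cell = −(2)(96500)(+3.279) J/mol = −633 kJ/mol.

−633 kJ/mol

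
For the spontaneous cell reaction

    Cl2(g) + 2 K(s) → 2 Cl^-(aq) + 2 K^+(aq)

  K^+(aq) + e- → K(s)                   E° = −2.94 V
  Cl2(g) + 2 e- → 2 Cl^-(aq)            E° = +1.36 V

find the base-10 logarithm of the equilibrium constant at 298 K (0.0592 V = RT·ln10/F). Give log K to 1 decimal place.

The Cl₂/Cl⁻ couple is reduced (cathode); E°cell = +1.36 − (−2.94) = +4.30 V with n = 2.
At equilibrium E = 0, so log K = nE°cell / 0.0592 = (2)(+4.30) / 0.0592 = 145.3.

log K = 145.3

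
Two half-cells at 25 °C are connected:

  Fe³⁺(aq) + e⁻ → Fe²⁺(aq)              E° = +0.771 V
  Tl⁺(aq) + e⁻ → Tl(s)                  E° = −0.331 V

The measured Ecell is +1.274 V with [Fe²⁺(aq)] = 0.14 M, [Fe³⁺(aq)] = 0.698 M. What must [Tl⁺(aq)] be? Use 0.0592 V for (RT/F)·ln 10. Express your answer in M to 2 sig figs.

The Fe³⁺/Fe²⁺ couple has the larger reduction potential, so it is the cathode: E°cell = +0.771 − (−0.331) = +1.102 V and n = 1.
From the Nernst equation, log Q = n(E° − E)/0.0592 = 1·(+1.102 − (+1.274))/0.0592 = −2.905.
The balanced reaction is Fe³⁺(aq) + Tl(s) → Fe²⁺(aq) + Tl⁺(aq), so Q = ([Fe²⁺(aq)]·[Tl⁺(aq)]) / [Fe³⁺(aq)].
Substituting the known concentrations and solving, log [Tl⁺(aq)] = −2.207 and [Tl⁺(aq)] = 0.0062 M.

0.0062 M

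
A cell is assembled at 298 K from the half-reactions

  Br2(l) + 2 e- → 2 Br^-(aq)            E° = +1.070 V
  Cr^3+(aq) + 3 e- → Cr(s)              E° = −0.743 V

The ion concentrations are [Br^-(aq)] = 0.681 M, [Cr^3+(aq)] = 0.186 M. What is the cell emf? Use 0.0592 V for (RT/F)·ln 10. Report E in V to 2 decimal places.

+1.84 V

Br₂/Br⁻ is reduced (cathode, E° = +1.070 V) and Cr³⁺/Cr is oxidized (anode).
The standard potential is +1.070 − (−0.743) = +1.813 V and the balanced reaction transfers n = 6 electrons.
The balanced reaction is 3 Br2(l) + 2 Cr(s) → 6 Br^-(aq) + 2 Cr^3+(aq), so Q = [Br^-(aq)]^6·[Cr^3+(aq)]^2 = 0.00345 and log Q = −2.462.
Applying E = E° − (RT ln10/nF)·log Q gives +1.813 − (0.0592/6)(−2.462) = +1.84 V.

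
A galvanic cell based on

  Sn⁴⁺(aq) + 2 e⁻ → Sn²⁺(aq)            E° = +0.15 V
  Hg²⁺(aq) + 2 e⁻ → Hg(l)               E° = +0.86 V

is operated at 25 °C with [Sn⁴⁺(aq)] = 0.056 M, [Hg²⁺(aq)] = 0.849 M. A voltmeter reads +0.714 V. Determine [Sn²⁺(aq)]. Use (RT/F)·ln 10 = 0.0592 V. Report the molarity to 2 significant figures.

0.090 M

With Hg²⁺/Hg at the cathode and Sn⁴⁺/Sn²⁺ at the anode, E°cell = +0.86 − (+0.15) = +0.71 V (n = 2).
From the Nernst equation, log Q = n(E° − E)/0.0592 = 2·(+0.71 − (+0.714))/0.0592 = −0.135.
The balanced reaction is Hg²⁺(aq) + Sn²⁺(aq) → Hg(l) + Sn⁴⁺(aq), so Q = [Sn⁴⁺(aq)] / ([Hg²⁺(aq)]·[Sn²⁺(aq)]).
Isolating [Sn²⁺(aq)] in Q = 10^{−0.135} yields log [Sn²⁺(aq)] = −1.046, i.e. 0.090 M.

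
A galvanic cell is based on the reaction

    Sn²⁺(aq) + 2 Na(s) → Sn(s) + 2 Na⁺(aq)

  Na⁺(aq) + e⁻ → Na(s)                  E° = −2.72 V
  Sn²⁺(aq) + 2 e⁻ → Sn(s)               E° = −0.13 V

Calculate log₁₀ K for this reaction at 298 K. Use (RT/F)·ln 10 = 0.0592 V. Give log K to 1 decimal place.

The Sn²⁺/Sn couple is reduced (cathode); E°cell = −0.13 − (−2.72) = +2.59 V with n = 2.
At equilibrium E = 0, so log K = nE°cell / 0.0592 = (2)(+2.59) / 0.0592 = 87.5.

log K = 87.5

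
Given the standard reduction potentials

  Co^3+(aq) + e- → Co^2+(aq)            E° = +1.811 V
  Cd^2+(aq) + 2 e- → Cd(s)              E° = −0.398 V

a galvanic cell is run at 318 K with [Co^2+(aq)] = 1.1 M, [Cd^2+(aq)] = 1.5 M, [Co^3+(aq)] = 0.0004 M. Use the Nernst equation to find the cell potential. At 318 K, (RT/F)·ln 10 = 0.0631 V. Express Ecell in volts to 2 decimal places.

+1.99 V

Co³⁺/Co²⁺ is reduced (cathode, E° = +1.811 V) and Cd²⁺/Cd is oxidized (anode).
E°cell = +1.811 − (−0.398) = +2.209 V, with n = 2 electrons transferred.
Balancing gives 2 Co^3+(aq) + Cd(s) → 2 Co^2+(aq) + Cd^2+(aq); hence Q = ([Co^2+(aq)]^2·[Cd^2+(aq)]) / [Co^3+(aq)]^2 = 1.13×10^7 (log Q = 7.055).
E = E° − (0.0631/n)·log Q = +2.209 − (0.0631/2)(7.055) = +1.99 V.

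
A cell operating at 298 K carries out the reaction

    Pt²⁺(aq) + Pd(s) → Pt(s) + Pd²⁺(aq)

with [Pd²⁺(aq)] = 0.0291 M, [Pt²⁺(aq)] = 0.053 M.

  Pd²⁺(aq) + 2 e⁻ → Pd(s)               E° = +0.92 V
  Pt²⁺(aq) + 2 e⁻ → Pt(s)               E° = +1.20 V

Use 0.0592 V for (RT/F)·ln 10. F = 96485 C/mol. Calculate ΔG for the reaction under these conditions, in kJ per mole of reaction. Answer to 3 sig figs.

With Pt²⁺/Pt reduced at the cathode, E°cell = +1.20 − (+0.92) = +0.28 V and n = 2.
Q = [Pd²⁺(aq)] / [Pt²⁺(aq)] = 0.549, so log Q = −0.260 and E = +0.28 − (0.0592/2)(−0.260) = +0.2877 V.
Finally ΔG = −nFE = −(2)(96485 C/mol)(+0.2877 V) = −55.5 kJ/mol.

−55.5 kJ/mol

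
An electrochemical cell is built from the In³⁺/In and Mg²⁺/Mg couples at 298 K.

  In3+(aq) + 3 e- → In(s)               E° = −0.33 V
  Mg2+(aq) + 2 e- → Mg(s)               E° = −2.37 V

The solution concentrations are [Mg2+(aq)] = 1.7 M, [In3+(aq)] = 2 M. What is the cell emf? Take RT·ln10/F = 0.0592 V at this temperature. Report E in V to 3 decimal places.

+2.039 V

The In³⁺/In couple has the more positive E°, so it is the cathode; Mg²⁺/Mg is the anode.
E°cell = −0.33 − (−2.37) = +2.04 V, with n = 6 electrons transferred.
Balancing gives 2 In3+(aq) + 3 Mg(s) → 2 In(s) + 3 Mg2+(aq); hence Q = [Mg2+(aq)]^3 / [In3+(aq)]^2 = 1.23 (log Q = 0.089).
Applying E = E° − (RT ln10/nF)·log Q gives +2.04 − (0.0592/6)(0.089) = +2.039 V.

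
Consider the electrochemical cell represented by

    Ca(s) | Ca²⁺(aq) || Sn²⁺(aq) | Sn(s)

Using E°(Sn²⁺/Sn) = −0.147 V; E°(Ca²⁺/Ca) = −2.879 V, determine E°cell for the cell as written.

By convention the left-hand electrode in cell notation is the anode (oxidation) and the right-hand electrode is the cathode (reduction).
E°cell = E°(right) − E°(left) = −0.147 − (−2.879) = +2.732 V.

+2.732 V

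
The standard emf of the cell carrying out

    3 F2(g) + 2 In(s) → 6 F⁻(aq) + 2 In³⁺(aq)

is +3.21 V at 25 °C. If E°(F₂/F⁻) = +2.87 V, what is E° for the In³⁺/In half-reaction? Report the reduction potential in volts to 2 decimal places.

In the reaction as written the F₂/F⁻ couple is reduced (cathode) and In³⁺/In is oxidized (anode), so E°cell = E°(F₂/F⁻) − E°(In³⁺/In).
E°(In³⁺/In) = E°(cathode) − E°cell = +2.87 − (+3.21) = −0.34 V.

−0.34 V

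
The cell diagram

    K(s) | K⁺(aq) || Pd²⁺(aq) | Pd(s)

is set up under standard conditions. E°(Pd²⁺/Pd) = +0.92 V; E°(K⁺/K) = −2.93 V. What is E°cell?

+3.85 V

By convention the left-hand electrode in cell notation is the anode (oxidation) and the right-hand electrode is the cathode (reduction).
E°cell = E°(right) − E°(left) = +0.92 − (−2.93) = +3.85 V.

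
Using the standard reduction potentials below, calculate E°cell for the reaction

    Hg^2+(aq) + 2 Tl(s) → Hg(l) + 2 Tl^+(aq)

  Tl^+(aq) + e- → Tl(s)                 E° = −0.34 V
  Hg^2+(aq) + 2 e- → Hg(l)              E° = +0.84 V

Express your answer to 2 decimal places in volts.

In the reaction as written, Hg^2+(aq) is reduced (cathode) and Tl^+(aq) is produced by oxidation at the anode.
E°cell = E°(cathode) − E°(anode) = +0.84 − (−0.34) = +1.18 V.

+1.18 V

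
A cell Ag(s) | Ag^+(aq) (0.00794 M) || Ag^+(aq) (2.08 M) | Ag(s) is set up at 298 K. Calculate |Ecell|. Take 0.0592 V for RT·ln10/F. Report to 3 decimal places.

For a concentration cell E°cell = 0, since both electrodes use the same couple.
The compartment with the higher Ag^+(aq) concentration (2.08 M) acts as the cathode; ions are reduced there and produced at the dilute (0.00794 M) anode.
With n = 1, Ecell = −(0.0592/1)·log([dilute]/[conc]) = −(0.0592/1)·log(0.00794/2.08) = +0.143 V.

0.143 V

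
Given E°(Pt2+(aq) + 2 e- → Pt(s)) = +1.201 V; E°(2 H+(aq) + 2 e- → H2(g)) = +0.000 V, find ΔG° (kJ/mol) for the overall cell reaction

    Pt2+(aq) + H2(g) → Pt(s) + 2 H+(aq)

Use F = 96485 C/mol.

In the reaction as written Pt2+(aq) is reduced, so the Pt²⁺/Pt couple is the cathode and 2H⁺/H₂ is the anode.
E°cell = +1.201 − (+0.000) = +1.201 V; balancing electrons gives n = 2.
ΔG° = −nFE°cell = −(2)(96485)(+1.201) J/mol = −232 kJ/mol.

−232 kJ/mol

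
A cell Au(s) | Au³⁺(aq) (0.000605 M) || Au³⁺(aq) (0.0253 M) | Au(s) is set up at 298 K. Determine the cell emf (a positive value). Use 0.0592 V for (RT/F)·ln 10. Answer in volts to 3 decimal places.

For a concentration cell E°cell = 0, since both electrodes use the same couple.
The compartment with the higher Au³⁺(aq) concentration (0.0253 M) acts as the cathode; ions are reduced there and produced at the dilute (0.000605 M) anode.
With n = 3, Ecell = −(0.0592/3)·log([dilute]/[conc]) = −(0.0592/3)·log(0.000605/0.0253) = +0.032 V.

0.032 V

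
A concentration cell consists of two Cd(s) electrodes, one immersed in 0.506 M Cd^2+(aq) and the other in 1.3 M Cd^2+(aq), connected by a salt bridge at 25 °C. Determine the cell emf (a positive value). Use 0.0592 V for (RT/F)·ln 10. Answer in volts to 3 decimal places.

0.012 V

For a concentration cell E°cell = 0, since both electrodes use the same couple.
The compartment with the higher Cd^2+(aq) concentration (1.3 M) acts as the cathode; ions are reduced there and produced at the dilute (0.506 M) anode.
With n = 2, Ecell = −(0.0592/2)·log([dilute]/[conc]) = −(0.0592/2)·log(0.506/1.3) = +0.012 V.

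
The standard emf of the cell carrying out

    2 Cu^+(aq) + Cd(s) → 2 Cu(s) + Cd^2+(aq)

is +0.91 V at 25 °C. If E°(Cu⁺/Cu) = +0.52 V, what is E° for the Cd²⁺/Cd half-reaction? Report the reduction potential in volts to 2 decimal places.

In the reaction as written the Cu⁺/Cu couple is reduced (cathode) and Cd²⁺/Cd is oxidized (anode), so E°cell = E°(Cu⁺/Cu) − E°(Cd²⁺/Cd).
E°(Cd²⁺/Cd) = E°(cathode) − E°cell = +0.52 − (+0.91) = −0.39 V.

−0.39 V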